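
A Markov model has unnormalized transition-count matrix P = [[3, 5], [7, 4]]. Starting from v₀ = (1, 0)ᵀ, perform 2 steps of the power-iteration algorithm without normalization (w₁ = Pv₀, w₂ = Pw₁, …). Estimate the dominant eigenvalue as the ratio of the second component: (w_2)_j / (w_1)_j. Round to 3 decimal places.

w1 = Pv₀ = (3·1 + 5·0; 7·1 + 4·0) = (3, 7)
w2 = Pw1 = (3·3 + 5·7; 7·3 + 4·7) = (44, 49)
Ratio at component: 49 / 7 = 7.000

7.000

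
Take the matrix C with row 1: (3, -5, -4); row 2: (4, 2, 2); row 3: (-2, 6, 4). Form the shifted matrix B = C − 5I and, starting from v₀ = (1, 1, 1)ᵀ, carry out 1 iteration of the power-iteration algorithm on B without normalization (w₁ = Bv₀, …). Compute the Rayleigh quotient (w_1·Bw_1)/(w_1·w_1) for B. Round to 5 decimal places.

0.17986

B = C − 5I has rows (-2, -5, -4); (4, -3, 2); (-2, 6, -1)
w1 = Bv₀ = (-11, 3, 3)
Bw1 = (-5, -47, 37)
w1·Bw1 = 25; w1·w1 = 139; μ ≈ 25/139 = 0.17986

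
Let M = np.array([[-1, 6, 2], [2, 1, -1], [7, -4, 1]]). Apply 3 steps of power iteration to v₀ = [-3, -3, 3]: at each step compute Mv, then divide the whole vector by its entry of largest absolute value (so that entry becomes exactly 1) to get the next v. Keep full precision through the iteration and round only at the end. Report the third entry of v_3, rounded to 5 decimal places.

1.00000

Mv0 = (-9.000000, -12.000000, -6.000000); divide by -12.000000 → v1 = (0.750000, 1.000000, 0.500000)
Mv1 = (6.250000, 2.000000, 1.750000); divide by 6.250000 → v2 = (1.000000, 0.320000, 0.280000)
Mv2 = (1.480000, 2.040000, 6.000000); divide by 6.000000 → v3 = (0.246667, 0.340000, 1.000000)
Requested entry of v3: -450/-450 = 1.00000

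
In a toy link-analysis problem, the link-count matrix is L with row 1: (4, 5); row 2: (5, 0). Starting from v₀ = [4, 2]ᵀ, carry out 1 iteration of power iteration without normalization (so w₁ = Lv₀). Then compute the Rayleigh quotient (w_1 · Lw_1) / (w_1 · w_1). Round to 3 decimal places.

7.346

w1 = Lv₀ = (26, 20)
Lw1 = (204, 130)
w1·Lw1 = 26·204 + 20·130 = 7904; w1·w1 = 26·26 + 20·20 = 1076
λ ≈ 7904/1076 = 7.346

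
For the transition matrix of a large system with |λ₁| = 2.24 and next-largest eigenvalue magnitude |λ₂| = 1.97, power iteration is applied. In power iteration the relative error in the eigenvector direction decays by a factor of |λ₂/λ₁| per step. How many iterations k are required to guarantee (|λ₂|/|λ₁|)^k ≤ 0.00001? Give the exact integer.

90

|λ₂/λ₁| = 1.97/2.24 = 0.87946
Need k ≥ ln(0.00001) / ln(0.87946) = -11.5129 / -0.1284 ≈ 89.635
Smallest integer k satisfying the bound: 90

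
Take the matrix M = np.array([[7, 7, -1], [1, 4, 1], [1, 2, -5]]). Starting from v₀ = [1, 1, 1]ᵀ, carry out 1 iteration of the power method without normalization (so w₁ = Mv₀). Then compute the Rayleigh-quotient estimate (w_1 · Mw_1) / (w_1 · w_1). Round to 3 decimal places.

9.067

w1 = Mv₀ = (13, 6, -2)
Mw1 = (135, 35, 35)
w1·Mw1 = 13·135 + 6·35 + (-2)·35 = 1895; w1·w1 = 13·13 + 6·6 + (-2)·(-2) = 209
λ ≈ 1895/209 = 9.067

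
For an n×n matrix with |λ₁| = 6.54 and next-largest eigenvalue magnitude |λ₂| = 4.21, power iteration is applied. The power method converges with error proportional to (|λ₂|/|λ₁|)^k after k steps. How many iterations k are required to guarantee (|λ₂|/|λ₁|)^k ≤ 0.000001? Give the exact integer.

32

|λ₂/λ₁| = 4.21/6.54 = 0.64373
Need k ≥ ln(0.000001) / ln(0.64373) = -13.8155 / -0.4405 ≈ 31.365
Smallest integer k satisfying the bound: 32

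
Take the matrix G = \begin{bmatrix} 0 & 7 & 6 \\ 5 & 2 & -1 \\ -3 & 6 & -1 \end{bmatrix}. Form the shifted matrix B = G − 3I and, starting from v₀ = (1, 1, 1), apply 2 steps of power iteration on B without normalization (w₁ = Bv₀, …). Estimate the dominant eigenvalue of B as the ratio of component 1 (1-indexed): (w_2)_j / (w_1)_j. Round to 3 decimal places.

B = G − 3I has rows (-3, 7, 6); (5, -1, -1); (-3, 6, -4)
w1 = Bv₀ = (10, 3, -1)
w2 = Bw1 = (-15, 48, -8)
Ratio: -15/10 = -1.500

μ ≈ -1.500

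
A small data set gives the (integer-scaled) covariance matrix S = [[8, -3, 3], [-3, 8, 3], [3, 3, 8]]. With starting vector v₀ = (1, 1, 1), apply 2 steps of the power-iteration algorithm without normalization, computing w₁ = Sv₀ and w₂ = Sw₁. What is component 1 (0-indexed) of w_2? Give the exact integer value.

82

w1 = Sv₀ = (8, 8, 14)
w2 = Sw1 = (82, 82, 160)
The requested component of w2 is 82.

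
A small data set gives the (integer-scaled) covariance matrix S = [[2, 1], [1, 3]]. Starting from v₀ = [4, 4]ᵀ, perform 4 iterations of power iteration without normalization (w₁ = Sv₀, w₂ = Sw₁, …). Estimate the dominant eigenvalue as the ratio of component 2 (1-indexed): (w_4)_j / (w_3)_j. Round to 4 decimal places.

3.6364

w1 = Sv₀ = (12, 16)
w2 = Sw1 = (40, 60)
w3 = Sw2 = (140, 220)
w4 = Sw3 = (500, 800)
Ratio at component: 800 / 220 = 3.6364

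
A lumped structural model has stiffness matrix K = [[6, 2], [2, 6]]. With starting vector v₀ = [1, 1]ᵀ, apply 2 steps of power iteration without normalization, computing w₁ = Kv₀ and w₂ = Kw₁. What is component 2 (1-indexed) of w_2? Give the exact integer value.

64

w1 = Kv₀ = (8, 8)
w2 = Kw1 = (64, 64)
The requested component of w2 is 64.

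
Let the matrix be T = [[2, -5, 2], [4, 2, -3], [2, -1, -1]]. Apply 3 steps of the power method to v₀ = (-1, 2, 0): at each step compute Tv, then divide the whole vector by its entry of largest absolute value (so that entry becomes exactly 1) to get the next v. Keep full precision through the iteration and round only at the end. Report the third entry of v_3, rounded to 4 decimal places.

0.0571

Tv0 = (-12.00000, 0.00000, -4.00000); divide by -12.00000 → v1 = (1.00000, 0.00000, 0.33333)
Tv1 = (2.66667, 3.00000, 1.66667); divide by 3.00000 → v2 = (0.88889, 1.00000, 0.55556)
Tv2 = (-2.11111, 3.88889, 0.22222); divide by 3.88889 → v3 = (-0.54286, 1.00000, 0.05714)
Requested entry of v3: -8/-140 = 0.0571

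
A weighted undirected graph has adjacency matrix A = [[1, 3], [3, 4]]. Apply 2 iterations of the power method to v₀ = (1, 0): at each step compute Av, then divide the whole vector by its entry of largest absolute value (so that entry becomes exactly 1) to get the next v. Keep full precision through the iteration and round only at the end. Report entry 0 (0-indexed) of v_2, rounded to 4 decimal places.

0.6667

Av0 = (1.00000, 3.00000); divide by 3.00000 → v1 = (0.33333, 1.00000)
Av1 = (3.33333, 5.00000); divide by 5.00000 → v2 = (0.66667, 1.00000)
Requested entry of v2: 10/15 = 0.6667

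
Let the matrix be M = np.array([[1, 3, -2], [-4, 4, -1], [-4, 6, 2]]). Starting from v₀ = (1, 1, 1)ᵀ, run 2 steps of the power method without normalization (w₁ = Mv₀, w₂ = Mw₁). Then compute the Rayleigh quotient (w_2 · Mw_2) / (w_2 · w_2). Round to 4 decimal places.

w1 = Mv₀ = (2, -1, 4)
w2 = Mw1 = (-9, -16, -6)
Mw2 = (-45, -22, -72)
w2·Mw2 = (-9)·(-45) + (-16)·(-22) + (-6)·(-72) = 1189; w2·w2 = (-9)·(-9) + (-16)·(-16) + (-6)·(-6) = 373
λ ≈ 1189/373 = 3.1877

λ ≈ 3.1877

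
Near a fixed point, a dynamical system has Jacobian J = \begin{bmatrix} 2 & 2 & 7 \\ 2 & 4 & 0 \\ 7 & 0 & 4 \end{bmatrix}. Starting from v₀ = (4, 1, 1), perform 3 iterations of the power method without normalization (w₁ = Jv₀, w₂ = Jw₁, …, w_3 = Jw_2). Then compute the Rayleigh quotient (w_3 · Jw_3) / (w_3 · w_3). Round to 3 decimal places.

w1 = Jv₀ = (2·4 + 2·1 + 7·1; 2·4 + 4·1 + 0·1; 7·4 + 0·1 + 4·1) = (17, 12, 32)
w2 = Jw1 = (2·17 + 2·12 + 7·32; 2·17 + 4·12 + 0·32; 7·17 + 0·12 + 4·32) = (282, 82, 247)
w3 = Jw2 = (2457, 892, 2962)
Jw3 = (27432, 8482, 29047)
w3·Jw3 = 2457·27432 + 892·8482 + 2962·29047 = 161003582; w3·w3 = 2457·2457 + 892·892 + 2962·2962 = 15605957
λ ≈ 161003582/15605957 = 10.317

λ ≈ 10.317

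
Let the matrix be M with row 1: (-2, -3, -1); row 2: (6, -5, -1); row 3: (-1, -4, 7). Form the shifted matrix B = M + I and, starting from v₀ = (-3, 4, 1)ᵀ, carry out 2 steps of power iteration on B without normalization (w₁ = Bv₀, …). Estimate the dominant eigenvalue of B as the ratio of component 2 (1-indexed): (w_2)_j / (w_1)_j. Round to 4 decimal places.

μ ≈ -2.4286

B = M + I has rows (-1, -3, -1); (6, -4, -1); (-1, -4, 8)
w1 = Bv₀ = ((-1)·(-3) + (-3)·4 + (-1)·1; 6·(-3) + (-4)·4 + (-1)·1; (-1)·(-3) + (-4)·4 + 8·1) = (-10, -35, -5)
w2 = Bw1 = ((-1)·(-10) + (-3)·(-35) + (-1)·(-5); 6·(-10) + (-4)·(-35) + (-1)·(-5); (-1)·(-10) + (-4)·(-35) + 8·(-5)) = (120, 85, 110)
Ratio: 85/-35 = -2.4286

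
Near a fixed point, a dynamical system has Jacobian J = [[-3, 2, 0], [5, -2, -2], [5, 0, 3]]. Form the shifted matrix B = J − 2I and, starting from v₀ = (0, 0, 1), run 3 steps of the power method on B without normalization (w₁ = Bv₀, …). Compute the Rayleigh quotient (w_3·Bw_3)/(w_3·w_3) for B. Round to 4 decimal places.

μ ≈ -8.0877

B = J − 2I has rows (-5, 2, 0); (5, -4, -2); (5, 0, 1)
w1 = Bv₀ = (0, -2, 1)
w2 = Bw1 = (-4, 6, 1)
w3 = Bw2 = (32, -46, -19)
Bw3 = (-252, 382, 141)
w3·Bw3 = -28315; w3·w3 = 3501; μ ≈ -28315/3501 = -8.0877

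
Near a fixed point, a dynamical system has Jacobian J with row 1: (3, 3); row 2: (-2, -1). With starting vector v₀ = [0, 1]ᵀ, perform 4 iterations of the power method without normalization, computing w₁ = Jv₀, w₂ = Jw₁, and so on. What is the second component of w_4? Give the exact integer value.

1

w1 = Jv₀ = (3, -1)
w2 = Jw1 = (6, -5)
w3 = Jw2 = (3, -7)
w4 = Jw3 = (-12, 1)
The requested component of w4 is 1.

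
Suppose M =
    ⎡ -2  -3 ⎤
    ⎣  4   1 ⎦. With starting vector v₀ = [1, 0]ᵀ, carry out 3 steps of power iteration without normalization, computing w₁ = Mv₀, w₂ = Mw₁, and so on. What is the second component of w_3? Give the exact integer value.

w1 = Mv₀ = (-2, 4)
w2 = Mw1 = (-8, -4)
w3 = Mw2 = (28, -36)
The requested component of w3 is -36.

-36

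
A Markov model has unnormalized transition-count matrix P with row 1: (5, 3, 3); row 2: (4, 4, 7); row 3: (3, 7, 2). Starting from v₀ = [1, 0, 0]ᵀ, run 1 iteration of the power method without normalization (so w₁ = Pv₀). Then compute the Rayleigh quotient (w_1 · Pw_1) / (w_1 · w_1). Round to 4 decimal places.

λ ≈ 12.1000

w1 = Pv₀ = (5·1 + 3·0 + 3·0; 4·1 + 4·0 + 7·0; 3·1 + 7·0 + 2·0) = (5, 4, 3)
Pw1 = (46, 57, 49)
w1·Pw1 = 5·46 + 4·57 + 3·49 = 605; w1·w1 = 5·5 + 4·4 + 3·3 = 50
λ ≈ 605/50 = 12.1000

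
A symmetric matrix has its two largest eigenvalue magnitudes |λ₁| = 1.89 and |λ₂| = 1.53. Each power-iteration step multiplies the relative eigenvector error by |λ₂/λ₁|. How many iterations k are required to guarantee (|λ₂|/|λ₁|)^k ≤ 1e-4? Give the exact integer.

44

|λ₂/λ₁| = 1.53/1.89 = 0.80952
Need k ≥ ln(1e-4) / ln(0.80952) = -9.2103 / -0.2113 ≈ 43.587
Smallest integer k satisfying the bound: 44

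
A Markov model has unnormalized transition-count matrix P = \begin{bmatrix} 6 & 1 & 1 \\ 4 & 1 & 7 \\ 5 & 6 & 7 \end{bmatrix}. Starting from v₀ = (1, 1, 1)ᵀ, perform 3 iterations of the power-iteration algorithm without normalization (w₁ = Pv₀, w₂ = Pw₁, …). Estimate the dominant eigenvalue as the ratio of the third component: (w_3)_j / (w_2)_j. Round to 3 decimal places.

w1 = Pv₀ = (6·1 + 1·1 + 1·1; 4·1 + 1·1 + 7·1; 5·1 + 6·1 + 7·1) = (8, 12, 18)
w2 = Pw1 = (6·8 + 1·12 + 1·18; 4·8 + 1·12 + 7·18; 5·8 + 6·12 + 7·18) = (78, 170, 238)
w3 = Pw2 = (876, 2148, 3076)
Ratio at component: 3076 / 238 = 12.924

12.924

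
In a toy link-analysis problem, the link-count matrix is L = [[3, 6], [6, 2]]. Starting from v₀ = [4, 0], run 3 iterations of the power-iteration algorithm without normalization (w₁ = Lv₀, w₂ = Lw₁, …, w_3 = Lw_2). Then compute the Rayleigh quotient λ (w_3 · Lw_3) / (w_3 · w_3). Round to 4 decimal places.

w1 = Lv₀ = (12, 24)
w2 = Lw1 = (180, 120)
w3 = Lw2 = (1260, 1320)
Lw3 = (11700, 10200)
w3·Lw3 = 1260·11700 + 1320·10200 = 28206000; w3·w3 = 1260·1260 + 1320·1320 = 3330000
λ ≈ 28206000/3330000 = 8.4703

λ ≈ 8.4703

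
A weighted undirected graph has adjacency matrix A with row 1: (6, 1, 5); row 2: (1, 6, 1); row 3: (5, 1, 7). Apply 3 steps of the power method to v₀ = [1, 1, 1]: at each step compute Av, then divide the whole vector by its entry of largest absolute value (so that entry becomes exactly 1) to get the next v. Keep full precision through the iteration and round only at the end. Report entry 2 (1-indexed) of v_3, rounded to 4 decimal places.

0.3883

Av0 = (12.00000, 8.00000, 13.00000); divide by 13.00000 → v1 = (0.92308, 0.61538, 1.00000)
Av1 = (11.15385, 5.61538, 12.23077); divide by 12.23077 → v2 = (0.91195, 0.45912, 1.00000)
Av2 = (10.93082, 4.66667, 12.01887); divide by 12.01887 → v3 = (0.90947, 0.38828, 1.00000)
Requested entry of v3: 742/1911 = 0.3883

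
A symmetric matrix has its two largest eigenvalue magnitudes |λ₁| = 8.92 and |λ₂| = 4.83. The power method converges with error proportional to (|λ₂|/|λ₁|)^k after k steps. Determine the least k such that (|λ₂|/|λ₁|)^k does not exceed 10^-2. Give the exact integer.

8

|λ₂/λ₁| = 4.83/8.92 = 0.54148
Need k ≥ ln(10^-2) / ln(0.54148) = -4.6052 / -0.6134 ≈ 7.507
Smallest integer k satisfying the bound: 8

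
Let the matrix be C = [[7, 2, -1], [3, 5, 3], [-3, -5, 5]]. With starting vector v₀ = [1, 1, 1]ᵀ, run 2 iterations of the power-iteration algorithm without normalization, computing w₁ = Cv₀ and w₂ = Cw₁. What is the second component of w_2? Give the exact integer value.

70

w1 = Cv₀ = (8, 11, -3)
w2 = Cw1 = (81, 70, -94)
The requested component of w2 is 70.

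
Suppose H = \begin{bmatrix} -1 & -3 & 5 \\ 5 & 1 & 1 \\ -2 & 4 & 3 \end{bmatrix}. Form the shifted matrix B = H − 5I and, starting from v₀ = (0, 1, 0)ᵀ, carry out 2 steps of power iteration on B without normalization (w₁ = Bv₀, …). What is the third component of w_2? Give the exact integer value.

-18

B = H − 5I has rows (-6, -3, 5); (5, -4, 1); (-2, 4, -2)
w1 = Bv₀ = ((-6)·0 + (-3)·1 + 5·0; 5·0 + (-4)·1 + 1·0; (-2)·0 + 4·1 + (-2)·0) = (-3, -4, 4)
w2 = Bw1 = ((-6)·(-3) + (-3)·(-4) + 5·4; 5·(-3) + (-4)·(-4) + 1·4; (-2)·(-3) + 4·(-4) + (-2)·4) = (50, 5, -18)
Requested component of w2: -18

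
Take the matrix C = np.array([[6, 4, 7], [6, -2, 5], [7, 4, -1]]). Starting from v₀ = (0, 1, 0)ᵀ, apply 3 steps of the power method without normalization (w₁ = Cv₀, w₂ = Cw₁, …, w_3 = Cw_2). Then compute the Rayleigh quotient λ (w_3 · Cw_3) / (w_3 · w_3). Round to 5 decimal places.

w1 = Cv₀ = (6·0 + 4·1 + 7·0; 6·0 + (-2)·1 + 5·0; 7·0 + 4·1 + (-1)·0) = (4, -2, 4)
w2 = Cw1 = (6·4 + 4·(-2) + 7·4; 6·4 + (-2)·(-2) + 5·4; 7·4 + 4·(-2) + (-1)·4) = (44, 48, 16)
w3 = Cw2 = (568, 248, 484)
Cw3 = (7788, 5332, 4484)
w3·Cw3 = 568·7788 + 248·5332 + 484·4484 = 7916176; w3·w3 = 568·568 + 248·248 + 484·484 = 618384
λ ≈ 7916176/618384 = 12.80139

12.80139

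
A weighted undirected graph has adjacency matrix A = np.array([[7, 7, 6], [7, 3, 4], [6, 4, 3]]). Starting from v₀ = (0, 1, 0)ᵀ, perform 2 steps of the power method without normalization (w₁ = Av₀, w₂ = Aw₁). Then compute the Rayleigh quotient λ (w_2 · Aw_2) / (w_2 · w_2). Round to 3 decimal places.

λ ≈ 16.191

w1 = Av₀ = (7·0 + 7·1 + 6·0; 7·0 + 3·1 + 4·0; 6·0 + 4·1 + 3·0) = (7, 3, 4)
w2 = Aw1 = (7·7 + 7·3 + 6·4; 7·7 + 3·3 + 4·4; 6·7 + 4·3 + 3·4) = (94, 74, 66)
Aw2 = (1572, 1144, 1058)
w2·Aw2 = 94·1572 + 74·1144 + 66·1058 = 302252; w2·w2 = 94·94 + 74·74 + 66·66 = 18668
λ ≈ 302252/18668 = 16.191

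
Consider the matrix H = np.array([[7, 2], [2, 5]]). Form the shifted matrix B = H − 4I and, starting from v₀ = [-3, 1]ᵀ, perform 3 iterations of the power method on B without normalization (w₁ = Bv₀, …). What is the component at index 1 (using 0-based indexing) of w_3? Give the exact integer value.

-81

B = H − 4I has rows (3, 2); (2, 1)
w1 = Bv₀ = (-7, -5)
w2 = Bw1 = (-31, -19)
w3 = Bw2 = (-131, -81)
Requested component of w3: -81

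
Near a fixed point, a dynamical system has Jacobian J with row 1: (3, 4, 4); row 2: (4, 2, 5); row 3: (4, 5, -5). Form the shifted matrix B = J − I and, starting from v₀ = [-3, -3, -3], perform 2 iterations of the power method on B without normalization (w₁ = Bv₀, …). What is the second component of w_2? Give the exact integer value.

-195

B = J − I has rows (2, 4, 4); (4, 1, 5); (4, 5, -6)
w1 = Bv₀ = (-30, -30, -9)
w2 = Bw1 = (-216, -195, -216)
Requested component of w2: -195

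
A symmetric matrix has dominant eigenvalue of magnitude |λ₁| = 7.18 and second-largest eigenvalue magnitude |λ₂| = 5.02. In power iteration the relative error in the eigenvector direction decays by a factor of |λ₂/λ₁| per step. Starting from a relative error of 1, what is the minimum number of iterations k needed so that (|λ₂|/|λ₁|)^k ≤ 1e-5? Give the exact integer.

33

|λ₂/λ₁| = 5.02/7.18 = 0.69916
Need k ≥ ln(1e-5) / ln(0.69916) = -11.5129 / -0.3579 ≈ 32.171
Smallest integer k satisfying the bound: 33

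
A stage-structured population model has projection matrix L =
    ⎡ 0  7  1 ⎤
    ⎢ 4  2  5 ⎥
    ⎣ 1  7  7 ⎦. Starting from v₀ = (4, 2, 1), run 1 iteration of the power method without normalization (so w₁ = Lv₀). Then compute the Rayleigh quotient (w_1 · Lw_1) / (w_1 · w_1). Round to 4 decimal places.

λ ≈ 12.2034

w1 = Lv₀ = (0·4 + 7·2 + 1·1; 4·4 + 2·2 + 5·1; 1·4 + 7·2 + 7·1) = (15, 25, 25)
Lw1 = (200, 235, 365)
w1·Lw1 = 15·200 + 25·235 + 25·365 = 18000; w1·w1 = 15·15 + 25·25 + 25·25 = 1475
λ ≈ 18000/1475 = 12.2034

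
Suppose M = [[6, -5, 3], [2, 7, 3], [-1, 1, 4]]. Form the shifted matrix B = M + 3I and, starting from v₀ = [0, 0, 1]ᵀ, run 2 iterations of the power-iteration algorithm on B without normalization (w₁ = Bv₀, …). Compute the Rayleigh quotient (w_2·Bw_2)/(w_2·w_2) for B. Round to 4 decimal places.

10.0699

B = M + 3I has rows (9, -5, 3); (2, 10, 3); (-1, 1, 7)
w1 = Bv₀ = (9·0 + (-5)·0 + 3·1; 2·0 + 10·0 + 3·1; (-1)·0 + 1·0 + 7·1) = (3, 3, 7)
w2 = Bw1 = (9·3 + (-5)·3 + 3·7; 2·3 + 10·3 + 3·7; (-1)·3 + 1·3 + 7·7) = (33, 57, 49)
Bw2 = (159, 783, 367)
w2·Bw2 = 67861; w2·w2 = 6739; μ ≈ 67861/6739 = 10.0699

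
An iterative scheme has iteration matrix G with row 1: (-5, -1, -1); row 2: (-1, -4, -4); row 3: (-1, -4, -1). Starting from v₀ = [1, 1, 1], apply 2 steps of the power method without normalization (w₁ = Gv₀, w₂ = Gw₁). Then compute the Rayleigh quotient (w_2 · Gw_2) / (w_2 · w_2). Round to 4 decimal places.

w1 = Gv₀ = (-7, -9, -6)
w2 = Gw1 = (50, 67, 49)
Gw2 = (-366, -514, -367)
w2·Gw2 = 50·(-366) + 67·(-514) + 49·(-367) = -70721; w2·w2 = 50·50 + 67·67 + 49·49 = 9390
λ ≈ -70721/9390 = -7.5315

-7.5315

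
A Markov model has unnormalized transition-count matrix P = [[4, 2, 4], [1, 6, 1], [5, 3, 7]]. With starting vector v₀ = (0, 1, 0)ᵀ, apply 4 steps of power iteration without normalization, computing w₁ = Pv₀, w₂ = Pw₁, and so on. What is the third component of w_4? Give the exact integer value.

w1 = Pv₀ = (4·0 + 2·1 + 4·0; 1·0 + 6·1 + 1·0; 5·0 + 3·1 + 7·0) = (2, 6, 3)
w2 = Pw1 = (4·2 + 2·6 + 4·3; 1·2 + 6·6 + 1·3; 5·2 + 3·6 + 7·3) = (32, 41, 49)
w3 = Pw2 = (406, 327, 626)
w4 = Pw3 = (4782, 2994, 7393)
The requested component of w4 is 7393.

7393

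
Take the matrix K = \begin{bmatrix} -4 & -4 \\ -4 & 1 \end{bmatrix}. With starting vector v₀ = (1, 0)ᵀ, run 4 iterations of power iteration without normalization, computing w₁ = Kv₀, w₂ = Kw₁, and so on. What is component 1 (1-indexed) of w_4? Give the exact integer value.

1168

w1 = Kv₀ = ((-4)·1 + (-4)·0; (-4)·1 + 1·0) = (-4, -4)
w2 = Kw1 = ((-4)·(-4) + (-4)·(-4); (-4)·(-4) + 1·(-4)) = (32, 12)
w3 = Kw2 = (-176, -116)
w4 = Kw3 = (1168, 588)
The requested component of w4 is 1168.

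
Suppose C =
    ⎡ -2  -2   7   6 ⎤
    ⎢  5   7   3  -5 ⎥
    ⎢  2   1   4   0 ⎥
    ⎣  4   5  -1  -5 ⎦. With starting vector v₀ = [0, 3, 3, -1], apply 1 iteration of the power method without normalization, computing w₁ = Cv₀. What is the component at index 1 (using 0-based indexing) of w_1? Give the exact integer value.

w1 = Cv₀ = (9, 35, 15, 17)
The requested component of w1 is 35.

35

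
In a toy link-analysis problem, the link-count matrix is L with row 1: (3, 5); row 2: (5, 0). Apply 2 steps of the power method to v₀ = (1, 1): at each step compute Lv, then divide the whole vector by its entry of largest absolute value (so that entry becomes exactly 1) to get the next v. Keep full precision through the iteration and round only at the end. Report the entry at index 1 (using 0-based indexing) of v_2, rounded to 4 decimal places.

Lv0 = (8.00000, 5.00000); divide by 8.00000 → v1 = (1.00000, 0.62500)
Lv1 = (6.12500, 5.00000); divide by 6.12500 → v2 = (1.00000, 0.81633)
Requested entry of v2: 40/49 = 0.8163

0.8163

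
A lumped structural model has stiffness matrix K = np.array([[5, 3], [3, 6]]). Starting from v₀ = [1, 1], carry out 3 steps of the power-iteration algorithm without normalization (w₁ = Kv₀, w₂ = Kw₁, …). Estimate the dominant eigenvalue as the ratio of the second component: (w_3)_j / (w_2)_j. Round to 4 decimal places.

w1 = Kv₀ = (8, 9)
w2 = Kw1 = (67, 78)
w3 = Kw2 = (569, 669)
Ratio at component: 669 / 78 = 8.5769

8.5769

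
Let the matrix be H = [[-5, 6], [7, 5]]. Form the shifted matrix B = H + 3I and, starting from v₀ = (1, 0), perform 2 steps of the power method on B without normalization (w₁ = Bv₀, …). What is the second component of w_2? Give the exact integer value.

42

B = H + 3I has rows (-2, 6); (7, 8)
w1 = Bv₀ = (-2, 7)
w2 = Bw1 = (46, 42)
Requested component of w2: 42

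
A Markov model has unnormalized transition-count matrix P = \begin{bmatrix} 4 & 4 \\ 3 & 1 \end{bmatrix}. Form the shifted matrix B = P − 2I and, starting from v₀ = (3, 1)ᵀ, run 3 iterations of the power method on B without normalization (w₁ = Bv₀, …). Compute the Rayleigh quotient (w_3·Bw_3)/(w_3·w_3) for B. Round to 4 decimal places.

B = P − 2I has rows (2, 4); (3, -1)
w1 = Bv₀ = (10, 8)
w2 = Bw1 = (52, 22)
w3 = Bw2 = (192, 134)
Bw3 = (920, 442)
w3·Bw3 = 235868; w3·w3 = 54820; μ ≈ 235868/54820 = 4.3026

μ ≈ 4.3026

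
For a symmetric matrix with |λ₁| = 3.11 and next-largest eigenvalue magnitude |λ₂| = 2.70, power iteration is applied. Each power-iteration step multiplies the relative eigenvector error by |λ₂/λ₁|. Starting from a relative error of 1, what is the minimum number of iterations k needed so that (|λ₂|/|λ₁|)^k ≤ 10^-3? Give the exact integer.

|λ₂/λ₁| = 2.70/3.11 = 0.86817
Need k ≥ ln(10^-3) / ln(0.86817) = -6.9078 / -0.1414 ≈ 48.863
Smallest integer k satisfying the bound: 49

49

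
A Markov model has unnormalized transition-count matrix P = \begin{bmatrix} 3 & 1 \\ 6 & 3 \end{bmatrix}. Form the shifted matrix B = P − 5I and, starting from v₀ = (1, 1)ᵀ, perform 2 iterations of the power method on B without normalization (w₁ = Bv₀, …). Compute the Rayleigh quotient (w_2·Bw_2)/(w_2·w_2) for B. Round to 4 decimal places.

B = P − 5I has rows (-2, 1); (6, -2)
w1 = Bv₀ = (-1, 4)
w2 = Bw1 = (6, -14)
Bw2 = (-26, 64)
w2·Bw2 = -1052; w2·w2 = 232; μ ≈ -1052/232 = -4.5345

-4.5345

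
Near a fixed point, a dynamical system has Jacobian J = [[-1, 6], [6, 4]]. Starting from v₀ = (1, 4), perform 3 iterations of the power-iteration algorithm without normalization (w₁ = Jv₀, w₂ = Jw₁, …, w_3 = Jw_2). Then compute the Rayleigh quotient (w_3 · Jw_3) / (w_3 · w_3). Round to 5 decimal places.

λ ≈ 7.90191

w1 = Jv₀ = ((-1)·1 + 6·4; 6·1 + 4·4) = (23, 22)
w2 = Jw1 = ((-1)·23 + 6·22; 6·23 + 4·22) = (109, 226)
w3 = Jw2 = (1247, 1558)
Jw3 = (8101, 13714)
w3·Jw3 = 1247·8101 + 1558·13714 = 31468359; w3·w3 = 1247·1247 + 1558·1558 = 3982373
λ ≈ 31468359/3982373 = 7.90191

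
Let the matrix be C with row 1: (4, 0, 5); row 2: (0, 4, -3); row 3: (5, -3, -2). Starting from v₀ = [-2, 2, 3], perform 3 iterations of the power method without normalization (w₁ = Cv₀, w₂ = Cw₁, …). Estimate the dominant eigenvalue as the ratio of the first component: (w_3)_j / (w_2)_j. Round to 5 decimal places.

w1 = Cv₀ = (7, -1, -22)
w2 = Cw1 = (-82, 62, 82)
w3 = Cw2 = (82, 2, -760)
Ratio at component: 82 / -82 = -1.00000

-1.00000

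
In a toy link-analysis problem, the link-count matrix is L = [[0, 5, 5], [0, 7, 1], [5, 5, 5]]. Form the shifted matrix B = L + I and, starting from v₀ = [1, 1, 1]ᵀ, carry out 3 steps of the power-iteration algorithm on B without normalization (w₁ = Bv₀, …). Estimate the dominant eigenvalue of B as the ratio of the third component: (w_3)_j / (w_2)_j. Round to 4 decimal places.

11.7143

B = L + I has rows (1, 5, 5); (0, 8, 1); (5, 5, 6)
w1 = Bv₀ = (1·1 + 5·1 + 5·1; 0·1 + 8·1 + 1·1; 5·1 + 5·1 + 6·1) = (11, 9, 16)
w2 = Bw1 = (1·11 + 5·9 + 5·16; 0·11 + 8·9 + 1·16; 5·11 + 5·9 + 6·16) = (136, 88, 196)
w3 = Bw2 = (1556, 900, 2296)
Ratio: 2296/196 = 11.7143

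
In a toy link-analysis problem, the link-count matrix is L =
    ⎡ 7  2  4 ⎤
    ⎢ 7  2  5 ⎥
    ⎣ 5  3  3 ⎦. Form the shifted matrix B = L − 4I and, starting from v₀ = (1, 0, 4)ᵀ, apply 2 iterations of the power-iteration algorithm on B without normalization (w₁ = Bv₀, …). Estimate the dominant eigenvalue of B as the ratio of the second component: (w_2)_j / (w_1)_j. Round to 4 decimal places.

3.1111

B = L − 4I has rows (3, 2, 4); (7, -2, 5); (5, 3, -1)
w1 = Bv₀ = (19, 27, 1)
w2 = Bw1 = (115, 84, 175)
Ratio: 84/27 = 3.1111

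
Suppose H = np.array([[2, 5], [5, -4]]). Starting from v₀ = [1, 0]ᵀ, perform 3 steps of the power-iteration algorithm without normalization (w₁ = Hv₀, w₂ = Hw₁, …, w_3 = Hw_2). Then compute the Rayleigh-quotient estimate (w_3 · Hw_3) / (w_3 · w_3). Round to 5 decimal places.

-3.55718

w1 = Hv₀ = (2, 5)
w2 = Hw1 = (29, -10)
w3 = Hw2 = (8, 185)
Hw3 = (941, -700)
w3·Hw3 = 8·941 + 185·(-700) = -121972; w3·w3 = 8·8 + 185·185 = 34289
λ ≈ -121972/34289 = -3.55718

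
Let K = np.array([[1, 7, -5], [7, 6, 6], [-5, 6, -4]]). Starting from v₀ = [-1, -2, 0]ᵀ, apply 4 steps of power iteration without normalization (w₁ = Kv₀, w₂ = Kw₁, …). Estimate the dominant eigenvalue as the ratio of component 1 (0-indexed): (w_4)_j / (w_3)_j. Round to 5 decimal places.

13.81552

w1 = Kv₀ = (1·(-1) + 7·(-2) + (-5)·0; 7·(-1) + 6·(-2) + 6·0; (-5)·(-1) + 6·(-2) + (-4)·0) = (-15, -19, -7)
w2 = Kw1 = (1·(-15) + 7·(-19) + (-5)·(-7); 7·(-15) + 6·(-19) + 6·(-7); (-5)·(-15) + 6·(-19) + (-4)·(-7)) = (-113, -261, -11)
w3 = Kw2 = (-1885, -2423, -957)
w4 = Kw3 = (-14061, -33475, -1285)
Ratio at component: -33475 / -2423 = 13.81552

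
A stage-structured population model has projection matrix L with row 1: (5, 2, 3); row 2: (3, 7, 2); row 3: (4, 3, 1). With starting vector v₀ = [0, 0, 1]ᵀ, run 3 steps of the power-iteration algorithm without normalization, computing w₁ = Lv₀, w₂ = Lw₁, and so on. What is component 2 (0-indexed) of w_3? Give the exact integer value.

w1 = Lv₀ = (5·0 + 2·0 + 3·1; 3·0 + 7·0 + 2·1; 4·0 + 3·0 + 1·1) = (3, 2, 1)
w2 = Lw1 = (5·3 + 2·2 + 3·1; 3·3 + 7·2 + 2·1; 4·3 + 3·2 + 1·1) = (22, 25, 19)
w3 = Lw2 = (217, 279, 182)
The requested component of w3 is 182.

182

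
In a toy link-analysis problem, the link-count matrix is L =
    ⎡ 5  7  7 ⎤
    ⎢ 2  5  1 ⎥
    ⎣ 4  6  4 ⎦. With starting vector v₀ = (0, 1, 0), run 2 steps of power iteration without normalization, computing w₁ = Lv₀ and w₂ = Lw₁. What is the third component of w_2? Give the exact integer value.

82

w1 = Lv₀ = (5·0 + 7·1 + 7·0; 2·0 + 5·1 + 1·0; 4·0 + 6·1 + 4·0) = (7, 5, 6)
w2 = Lw1 = (5·7 + 7·5 + 7·6; 2·7 + 5·5 + 1·6; 4·7 + 6·5 + 4·6) = (112, 45, 82)
The requested component of w2 is 82.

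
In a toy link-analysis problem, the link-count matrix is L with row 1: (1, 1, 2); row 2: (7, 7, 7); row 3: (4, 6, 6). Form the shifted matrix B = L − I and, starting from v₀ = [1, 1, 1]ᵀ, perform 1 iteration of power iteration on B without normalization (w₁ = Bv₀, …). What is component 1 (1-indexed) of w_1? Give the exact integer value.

3

B = L − I has rows (0, 1, 2); (7, 6, 7); (4, 6, 5)
w1 = Bv₀ = (0·1 + 1·1 + 2·1; 7·1 + 6·1 + 7·1; 4·1 + 6·1 + 5·1) = (3, 20, 15)
Requested component of w1: 3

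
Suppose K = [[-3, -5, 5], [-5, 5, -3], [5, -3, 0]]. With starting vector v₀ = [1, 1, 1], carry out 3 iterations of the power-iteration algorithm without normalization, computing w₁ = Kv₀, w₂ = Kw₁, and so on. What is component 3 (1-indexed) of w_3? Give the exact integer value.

188

w1 = Kv₀ = ((-3)·1 + (-5)·1 + 5·1; (-5)·1 + 5·1 + (-3)·1; 5·1 + (-3)·1 + 0·1) = (-3, -3, 2)
w2 = Kw1 = ((-3)·(-3) + (-5)·(-3) + 5·2; (-5)·(-3) + 5·(-3) + (-3)·2; 5·(-3) + (-3)·(-3) + 0·2) = (34, -6, -6)
w3 = Kw2 = (-102, -182, 188)
The requested component of w3 is 188.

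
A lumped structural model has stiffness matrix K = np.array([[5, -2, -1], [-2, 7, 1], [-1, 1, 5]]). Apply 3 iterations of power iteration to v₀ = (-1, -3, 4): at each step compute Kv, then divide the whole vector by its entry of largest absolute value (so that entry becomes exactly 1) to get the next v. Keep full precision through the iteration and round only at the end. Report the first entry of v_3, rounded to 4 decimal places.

Kv0 = (-3.00000, -15.00000, 18.00000); divide by 18.00000 → v1 = (-0.16667, -0.83333, 1.00000)
Kv1 = (-0.16667, -4.50000, 4.33333); divide by -4.50000 → v2 = (0.03704, 1.00000, -0.96296)
Kv2 = (-0.85185, 5.96296, -3.85185); divide by 5.96296 → v3 = (-0.14286, 1.00000, -0.64596)
Requested entry of v3: 69/-483 = -0.1429

-0.1429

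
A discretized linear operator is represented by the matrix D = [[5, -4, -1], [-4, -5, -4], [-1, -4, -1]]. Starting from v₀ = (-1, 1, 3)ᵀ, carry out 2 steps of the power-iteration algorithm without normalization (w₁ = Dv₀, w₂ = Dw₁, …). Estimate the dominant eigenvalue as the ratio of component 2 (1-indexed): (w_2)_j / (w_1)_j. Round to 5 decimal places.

-10.53846

w1 = Dv₀ = (-12, -13, -6)
w2 = Dw1 = (-2, 137, 70)
Ratio at component: 137 / -13 = -10.53846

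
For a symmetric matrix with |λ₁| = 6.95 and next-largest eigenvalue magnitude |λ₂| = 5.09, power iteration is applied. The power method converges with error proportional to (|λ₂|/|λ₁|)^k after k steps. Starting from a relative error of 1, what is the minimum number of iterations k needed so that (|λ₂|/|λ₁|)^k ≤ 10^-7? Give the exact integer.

|λ₂/λ₁| = 5.09/6.95 = 0.73237
Need k ≥ ln(10^-7) / ln(0.73237) = -16.1181 / -0.3115 ≈ 51.749
Smallest integer k satisfying the bound: 52

52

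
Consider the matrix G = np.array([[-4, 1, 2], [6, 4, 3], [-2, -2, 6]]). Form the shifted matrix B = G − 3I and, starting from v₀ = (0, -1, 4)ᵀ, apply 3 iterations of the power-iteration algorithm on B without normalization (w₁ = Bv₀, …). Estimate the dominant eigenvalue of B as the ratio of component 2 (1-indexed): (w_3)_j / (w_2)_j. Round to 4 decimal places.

B = G − 3I has rows (-7, 1, 2); (6, 1, 3); (-2, -2, 3)
w1 = Bv₀ = (7, 11, 14)
w2 = Bw1 = (-10, 95, 6)
w3 = Bw2 = (177, 53, -152)
Ratio: 53/95 = 0.5579

μ ≈ 0.5579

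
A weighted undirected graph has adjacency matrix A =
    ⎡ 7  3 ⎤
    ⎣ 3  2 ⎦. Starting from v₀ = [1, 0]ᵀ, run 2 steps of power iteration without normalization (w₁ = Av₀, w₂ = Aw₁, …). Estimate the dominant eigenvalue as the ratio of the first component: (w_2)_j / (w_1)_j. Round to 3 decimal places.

λ ≈ 8.286

w1 = Av₀ = (7·1 + 3·0; 3·1 + 2·0) = (7, 3)
w2 = Aw1 = (7·7 + 3·3; 3·7 + 2·3) = (58, 27)
Ratio at component: 58 / 7 = 8.286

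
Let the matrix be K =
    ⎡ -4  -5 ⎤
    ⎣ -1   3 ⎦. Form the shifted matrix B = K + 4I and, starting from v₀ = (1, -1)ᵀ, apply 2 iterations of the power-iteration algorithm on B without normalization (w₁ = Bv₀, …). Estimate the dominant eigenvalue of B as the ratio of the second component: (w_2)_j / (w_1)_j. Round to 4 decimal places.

7.6250

B = K + 4I has rows (0, -5); (-1, 7)
w1 = Bv₀ = (5, -8)
w2 = Bw1 = (40, -61)
Ratio: -61/-8 = 7.6250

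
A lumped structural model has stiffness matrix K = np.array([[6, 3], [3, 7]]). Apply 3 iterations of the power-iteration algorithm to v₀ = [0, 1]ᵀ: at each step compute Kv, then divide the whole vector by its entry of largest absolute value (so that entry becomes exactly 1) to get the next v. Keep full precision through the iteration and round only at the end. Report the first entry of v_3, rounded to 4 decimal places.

0.7801

Kv0 = (3.00000, 7.00000); divide by 7.00000 → v1 = (0.42857, 1.00000)
Kv1 = (5.57143, 8.28571); divide by 8.28571 → v2 = (0.67241, 1.00000)
Kv2 = (7.03448, 9.01724); divide by 9.01724 → v3 = (0.78011, 1.00000)
Requested entry of v3: 408/523 = 0.7801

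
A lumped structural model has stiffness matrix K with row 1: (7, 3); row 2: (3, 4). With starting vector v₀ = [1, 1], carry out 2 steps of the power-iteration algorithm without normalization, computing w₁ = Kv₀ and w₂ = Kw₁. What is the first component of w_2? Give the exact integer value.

w1 = Kv₀ = (10, 7)
w2 = Kw1 = (91, 58)
The requested component of w2 is 91.

91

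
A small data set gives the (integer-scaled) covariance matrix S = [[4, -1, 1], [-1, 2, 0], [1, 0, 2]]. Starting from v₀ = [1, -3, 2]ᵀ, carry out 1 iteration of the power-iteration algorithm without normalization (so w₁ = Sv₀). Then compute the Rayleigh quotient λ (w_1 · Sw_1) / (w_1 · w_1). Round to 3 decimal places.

4.439

w1 = Sv₀ = (4·1 + (-1)·(-3) + 1·2; (-1)·1 + 2·(-3) + 0·2; 1·1 + 0·(-3) + 2·2) = (9, -7, 5)
Sw1 = (48, -23, 19)
w1·Sw1 = 9·48 + (-7)·(-23) + 5·19 = 688; w1·w1 = 9·9 + (-7)·(-7) + 5·5 = 155
λ ≈ 688/155 = 4.439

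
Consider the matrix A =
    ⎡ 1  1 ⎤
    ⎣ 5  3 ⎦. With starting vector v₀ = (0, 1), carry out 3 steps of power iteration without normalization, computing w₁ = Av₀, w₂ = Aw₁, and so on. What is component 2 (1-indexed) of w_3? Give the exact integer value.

62

w1 = Av₀ = (1·0 + 1·1; 5·0 + 3·1) = (1, 3)
w2 = Aw1 = (1·1 + 1·3; 5·1 + 3·3) = (4, 14)
w3 = Aw2 = (18, 62)
The requested component of w3 is 62.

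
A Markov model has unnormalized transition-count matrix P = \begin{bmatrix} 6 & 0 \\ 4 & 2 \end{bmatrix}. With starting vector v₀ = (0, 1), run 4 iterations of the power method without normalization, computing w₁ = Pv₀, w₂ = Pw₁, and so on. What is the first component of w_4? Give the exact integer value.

w1 = Pv₀ = (0, 2)
w2 = Pw1 = (0, 4)
w3 = Pw2 = (0, 8)
w4 = Pw3 = (0, 16)
The requested component of w4 is 0.

0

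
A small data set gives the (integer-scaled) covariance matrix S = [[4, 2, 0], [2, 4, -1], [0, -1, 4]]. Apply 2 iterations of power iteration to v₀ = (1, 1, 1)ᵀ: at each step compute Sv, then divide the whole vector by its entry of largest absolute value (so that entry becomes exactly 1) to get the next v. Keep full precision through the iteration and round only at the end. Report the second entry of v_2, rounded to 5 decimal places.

0.85294

Sv0 = (6.000000, 5.000000, 3.000000); divide by 6.000000 → v1 = (1.000000, 0.833333, 0.500000)
Sv1 = (5.666667, 4.833333, 1.166667); divide by 5.666667 → v2 = (1.000000, 0.852941, 0.205882)
Requested entry of v2: 29/34 = 0.85294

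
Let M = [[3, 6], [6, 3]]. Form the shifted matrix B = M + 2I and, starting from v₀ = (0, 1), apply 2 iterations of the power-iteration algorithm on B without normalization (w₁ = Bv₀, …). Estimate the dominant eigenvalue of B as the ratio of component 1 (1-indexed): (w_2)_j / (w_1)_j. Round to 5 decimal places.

B = M + 2I has rows (5, 6); (6, 5)
w1 = Bv₀ = (5·0 + 6·1; 6·0 + 5·1) = (6, 5)
w2 = Bw1 = (5·6 + 6·5; 6·6 + 5·5) = (60, 61)
Ratio: 60/6 = 10.00000

μ ≈ 10.00000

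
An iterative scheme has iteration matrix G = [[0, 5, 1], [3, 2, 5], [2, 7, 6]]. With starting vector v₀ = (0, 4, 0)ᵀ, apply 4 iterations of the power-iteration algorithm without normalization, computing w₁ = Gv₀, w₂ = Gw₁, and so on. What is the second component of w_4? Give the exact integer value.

w1 = Gv₀ = (0·0 + 5·4 + 1·0; 3·0 + 2·4 + 5·0; 2·0 + 7·4 + 6·0) = (20, 8, 28)
w2 = Gw1 = (0·20 + 5·8 + 1·28; 3·20 + 2·8 + 5·28; 2·20 + 7·8 + 6·28) = (68, 216, 264)
w3 = Gw2 = (1344, 1956, 3232)
w4 = Gw3 = (13012, 24104, 35772)
The requested component of w4 is 24104.

24104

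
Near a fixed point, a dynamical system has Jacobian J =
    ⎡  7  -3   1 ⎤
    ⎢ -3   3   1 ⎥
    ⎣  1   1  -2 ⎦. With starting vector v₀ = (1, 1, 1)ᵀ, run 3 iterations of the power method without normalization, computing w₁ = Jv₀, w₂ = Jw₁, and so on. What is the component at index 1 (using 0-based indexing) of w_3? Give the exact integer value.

-126

w1 = Jv₀ = (5, 1, 0)
w2 = Jw1 = (32, -12, 6)
w3 = Jw2 = (266, -126, 8)
The requested component of w3 is -126.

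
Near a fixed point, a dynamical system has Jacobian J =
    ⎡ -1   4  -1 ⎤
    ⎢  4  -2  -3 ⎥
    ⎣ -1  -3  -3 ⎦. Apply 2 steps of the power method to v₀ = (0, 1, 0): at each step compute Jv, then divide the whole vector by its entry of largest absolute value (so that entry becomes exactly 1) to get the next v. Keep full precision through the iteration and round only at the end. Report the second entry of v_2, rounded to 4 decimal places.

1.0000

Jv0 = (4.00000, -2.00000, -3.00000); divide by 4.00000 → v1 = (1.00000, -0.50000, -0.75000)
Jv1 = (-2.25000, 7.25000, 2.75000); divide by 7.25000 → v2 = (-0.31034, 1.00000, 0.37931)
Requested entry of v2: 29/29 = 1.0000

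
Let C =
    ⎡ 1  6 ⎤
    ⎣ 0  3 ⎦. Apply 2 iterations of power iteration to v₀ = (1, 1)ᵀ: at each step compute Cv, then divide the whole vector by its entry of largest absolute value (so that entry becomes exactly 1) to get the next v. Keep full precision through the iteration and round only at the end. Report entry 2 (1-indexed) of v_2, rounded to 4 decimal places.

Cv0 = (7.00000, 3.00000); divide by 7.00000 → v1 = (1.00000, 0.42857)
Cv1 = (3.57143, 1.28571); divide by 3.57143 → v2 = (1.00000, 0.36000)
Requested entry of v2: 9/25 = 0.3600

0.3600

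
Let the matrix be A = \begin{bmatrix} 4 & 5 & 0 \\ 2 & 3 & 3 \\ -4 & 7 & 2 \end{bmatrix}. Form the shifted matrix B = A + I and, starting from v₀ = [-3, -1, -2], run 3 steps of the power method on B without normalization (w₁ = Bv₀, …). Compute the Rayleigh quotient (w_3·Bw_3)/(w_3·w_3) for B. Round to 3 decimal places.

μ ≈ 7.979

B = A + I has rows (5, 5, 0); (2, 4, 3); (-4, 7, 3)
w1 = Bv₀ = (5·(-3) + 5·(-1) + 0·(-2); 2·(-3) + 4·(-1) + 3·(-2); (-4)·(-3) + 7·(-1) + 3·(-2)) = (-20, -16, -1)
w2 = Bw1 = (5·(-20) + 5·(-16) + 0·(-1); 2·(-20) + 4·(-16) + 3·(-1); (-4)·(-20) + 7·(-16) + 3·(-1)) = (-180, -107, -35)
w3 = Bw2 = (-1435, -893, -134)
Bw3 = (-11640, -6844, -913)
w3·Bw3 = 22937434; w3·w3 = 2874630; μ ≈ 22937434/2874630 = 7.979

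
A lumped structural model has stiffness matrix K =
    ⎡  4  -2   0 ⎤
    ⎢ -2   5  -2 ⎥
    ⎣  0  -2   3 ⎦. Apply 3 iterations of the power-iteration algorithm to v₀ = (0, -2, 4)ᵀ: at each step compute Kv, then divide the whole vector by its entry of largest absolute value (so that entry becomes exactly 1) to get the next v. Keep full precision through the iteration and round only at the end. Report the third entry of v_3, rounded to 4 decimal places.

-0.5553

Kv0 = (4.00000, -18.00000, 16.00000); divide by -18.00000 → v1 = (-0.22222, 1.00000, -0.88889)
Kv1 = (-2.88889, 7.22222, -4.66667); divide by 7.22222 → v2 = (-0.40000, 1.00000, -0.64615)
Kv2 = (-3.60000, 7.09231, -3.93846); divide by 7.09231 → v3 = (-0.50759, 1.00000, -0.55531)
Requested entry of v3: 512/-922 = -0.5553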